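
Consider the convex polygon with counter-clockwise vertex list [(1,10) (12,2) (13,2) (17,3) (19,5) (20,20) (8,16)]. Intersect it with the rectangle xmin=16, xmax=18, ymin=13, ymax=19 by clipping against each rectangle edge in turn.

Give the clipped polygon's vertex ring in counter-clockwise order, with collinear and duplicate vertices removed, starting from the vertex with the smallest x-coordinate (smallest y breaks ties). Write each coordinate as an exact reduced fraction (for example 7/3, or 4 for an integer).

Clipped polygon: [(16,13) (18,13) (18,19) (17,19) (16,56/3)]

1. After x ≥ 16: [(16,11/4) (17,3) (19,5) (20,20) (16,56/3)]
2. After x ≤ 18: [(16,11/4) (17,3) (18,4) (18,58/3) (16,56/3)]
3. After y ≥ 13: [(16,13) (18,13) (18,58/3) (16,56/3)]
4. After y ≤ 19: [(16,13) (18,13) (18,19) (17,19) (16,56/3)]
5. Canonical ring: [(16,13) (18,13) (18,19) (17,19) (16,56/3)]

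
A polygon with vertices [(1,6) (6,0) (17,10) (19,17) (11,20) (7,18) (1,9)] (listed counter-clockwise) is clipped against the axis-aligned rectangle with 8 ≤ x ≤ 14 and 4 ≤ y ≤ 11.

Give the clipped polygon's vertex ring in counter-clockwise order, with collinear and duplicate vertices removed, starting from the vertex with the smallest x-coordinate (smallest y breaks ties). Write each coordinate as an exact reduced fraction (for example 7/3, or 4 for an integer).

1. After x ≥ 8: [(8,20/11) (17,10) (19,17) (11,20) (8,37/2)]
2. After x ≤ 14: [(8,20/11) (14,80/11) (14,151/8) (11,20) (8,37/2)]
3. After y ≥ 4: [(8,4) (52/5,4) (14,80/11) (14,151/8) (11,20) (8,37/2)]
4. After y ≤ 11: [(8,11) (8,4) (52/5,4) (14,80/11) (14,11)]
5. Canonical ring: [(8,4) (52/5,4) (14,80/11) (14,11) (8,11)]

Clipped polygon: [(8,4) (52/5,4) (14,80/11) (14,11) (8,11)]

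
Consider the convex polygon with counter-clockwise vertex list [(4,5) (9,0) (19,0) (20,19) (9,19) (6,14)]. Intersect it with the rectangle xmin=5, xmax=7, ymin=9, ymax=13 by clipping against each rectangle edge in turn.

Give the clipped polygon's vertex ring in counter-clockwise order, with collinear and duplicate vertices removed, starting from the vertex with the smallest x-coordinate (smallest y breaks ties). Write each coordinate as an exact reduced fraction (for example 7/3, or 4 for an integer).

1. After x ≥ 5: [(5,19/2) (5,4) (9,0) (19,0) (20,19) (9,19) (6,14)]
2. After x ≤ 7: [(5,19/2) (5,4) (7,2) (7,47/3) (6,14)]
3. After y ≥ 9: [(5,19/2) (5,9) (7,9) (7,47/3) (6,14)]
4. After y ≤ 13: [(52/9,13) (5,19/2) (5,9) (7,9) (7,13)]
5. Canonical ring: [(5,9) (7,9) (7,13) (52/9,13) (5,19/2)]

Clipped polygon: [(5,9) (7,9) (7,13) (52/9,13) (5,19/2)]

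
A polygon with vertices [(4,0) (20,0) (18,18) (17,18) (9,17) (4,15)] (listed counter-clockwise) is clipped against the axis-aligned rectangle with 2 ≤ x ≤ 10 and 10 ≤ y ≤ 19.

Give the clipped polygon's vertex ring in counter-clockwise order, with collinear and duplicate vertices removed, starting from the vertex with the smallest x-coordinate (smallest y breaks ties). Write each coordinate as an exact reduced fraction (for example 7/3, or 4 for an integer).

Clipped polygon: [(4,10) (10,10) (10,137/8) (9,17) (4,15)]

1. After x ≥ 2: [(4,0) (20,0) (18,18) (17,18) (9,17) (4,15)]
2. After x ≤ 10: [(4,0) (10,0) (10,137/8) (9,17) (4,15)]
3. After y ≥ 10: [(4,10) (10,10) (10,137/8) (9,17) (4,15)]
4. After y ≤ 19: [(4,10) (10,10) (10,137/8) (9,17) (4,15)]
5. Canonical ring: [(4,10) (10,10) (10,137/8) (9,17) (4,15)]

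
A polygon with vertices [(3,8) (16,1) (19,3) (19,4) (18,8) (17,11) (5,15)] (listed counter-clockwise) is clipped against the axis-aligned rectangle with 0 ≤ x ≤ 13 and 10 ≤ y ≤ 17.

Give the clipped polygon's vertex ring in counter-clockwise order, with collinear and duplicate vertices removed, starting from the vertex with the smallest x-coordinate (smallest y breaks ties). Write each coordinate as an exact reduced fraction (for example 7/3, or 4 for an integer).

1. After x ≥ 0: [(3,8) (16,1) (19,3) (19,4) (18,8) (17,11) (5,15)]
2. After x ≤ 13: [(3,8) (13,34/13) (13,37/3) (5,15)]
3. After y ≥ 10: [(25/7,10) (13,10) (13,37/3) (5,15)]
4. After y ≤ 17: [(25/7,10) (13,10) (13,37/3) (5,15)]
5. Canonical ring: [(25/7,10) (13,10) (13,37/3) (5,15)]

Clipped polygon: [(25/7,10) (13,10) (13,37/3) (5,15)]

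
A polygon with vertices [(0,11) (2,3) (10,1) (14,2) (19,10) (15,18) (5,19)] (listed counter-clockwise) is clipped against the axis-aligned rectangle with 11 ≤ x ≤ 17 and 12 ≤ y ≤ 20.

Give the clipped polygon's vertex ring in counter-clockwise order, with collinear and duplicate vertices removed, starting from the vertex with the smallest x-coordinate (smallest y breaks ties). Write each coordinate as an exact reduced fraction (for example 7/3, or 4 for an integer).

Clipped polygon: [(11,12) (17,12) (17,14) (15,18) (11,92/5)]

1. After x ≥ 11: [(11,5/4) (14,2) (19,10) (15,18) (11,92/5)]
2. After x ≤ 17: [(11,5/4) (14,2) (17,34/5) (17,14) (15,18) (11,92/5)]
3. After y ≥ 12: [(11,12) (17,12) (17,14) (15,18) (11,92/5)]
4. After y ≤ 20: [(11,12) (17,12) (17,14) (15,18) (11,92/5)]
5. Canonical ring: [(11,12) (17,12) (17,14) (15,18) (11,92/5)]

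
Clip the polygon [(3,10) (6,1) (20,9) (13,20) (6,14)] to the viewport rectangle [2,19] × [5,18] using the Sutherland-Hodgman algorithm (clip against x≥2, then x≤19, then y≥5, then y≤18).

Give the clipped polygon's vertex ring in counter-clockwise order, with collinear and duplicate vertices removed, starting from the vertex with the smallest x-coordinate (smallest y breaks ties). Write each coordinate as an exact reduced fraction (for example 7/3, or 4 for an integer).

Clipped polygon: [(3,10) (14/3,5) (13,5) (19,59/7) (19,74/7) (157/11,18) (32/3,18) (6,14)]

1. After x ≥ 2: [(3,10) (6,1) (20,9) (13,20) (6,14)]
2. After x ≤ 19: [(3,10) (6,1) (19,59/7) (19,74/7) (13,20) (6,14)]
3. After y ≥ 5: [(3,10) (14/3,5) (13,5) (19,59/7) (19,74/7) (13,20) (6,14)]
4. After y ≤ 18: [(3,10) (14/3,5) (13,5) (19,59/7) (19,74/7) (157/11,18) (32/3,18) (6,14)]
5. Canonical ring: [(3,10) (14/3,5) (13,5) (19,59/7) (19,74/7) (157/11,18) (32/3,18) (6,14)]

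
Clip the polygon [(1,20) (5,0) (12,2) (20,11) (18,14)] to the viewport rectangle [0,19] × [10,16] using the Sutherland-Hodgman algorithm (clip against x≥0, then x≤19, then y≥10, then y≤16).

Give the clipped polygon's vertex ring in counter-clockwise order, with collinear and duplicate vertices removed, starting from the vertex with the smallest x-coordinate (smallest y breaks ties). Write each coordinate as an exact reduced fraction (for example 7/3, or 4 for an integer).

1. After x ≥ 0: [(1,20) (5,0) (12,2) (20,11) (18,14)]
2. After x ≤ 19: [(1,20) (5,0) (12,2) (19,79/8) (19,25/2) (18,14)]
3. After y ≥ 10: [(1,20) (3,10) (19,10) (19,25/2) (18,14)]
4. After y ≤ 16: [(37/3,16) (9/5,16) (3,10) (19,10) (19,25/2) (18,14)]
5. Canonical ring: [(9/5,16) (3,10) (19,10) (19,25/2) (18,14) (37/3,16)]

Clipped polygon: [(9/5,16) (3,10) (19,10) (19,25/2) (18,14) (37/3,16)]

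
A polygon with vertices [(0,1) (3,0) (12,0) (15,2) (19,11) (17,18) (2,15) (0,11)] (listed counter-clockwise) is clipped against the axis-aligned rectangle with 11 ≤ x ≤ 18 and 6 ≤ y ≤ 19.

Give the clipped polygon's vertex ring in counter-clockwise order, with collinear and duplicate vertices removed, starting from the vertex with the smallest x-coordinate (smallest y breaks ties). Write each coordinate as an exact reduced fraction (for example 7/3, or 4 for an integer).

Clipped polygon: [(11,6) (151/9,6) (18,35/4) (18,29/2) (17,18) (11,84/5)]

1. After x ≥ 11: [(11,0) (12,0) (15,2) (19,11) (17,18) (11,84/5)]
2. After x ≤ 18: [(11,0) (12,0) (15,2) (18,35/4) (18,29/2) (17,18) (11,84/5)]
3. After y ≥ 6: [(11,6) (151/9,6) (18,35/4) (18,29/2) (17,18) (11,84/5)]
4. After y ≤ 19: [(11,6) (151/9,6) (18,35/4) (18,29/2) (17,18) (11,84/5)]
5. Canonical ring: [(11,6) (151/9,6) (18,35/4) (18,29/2) (17,18) (11,84/5)]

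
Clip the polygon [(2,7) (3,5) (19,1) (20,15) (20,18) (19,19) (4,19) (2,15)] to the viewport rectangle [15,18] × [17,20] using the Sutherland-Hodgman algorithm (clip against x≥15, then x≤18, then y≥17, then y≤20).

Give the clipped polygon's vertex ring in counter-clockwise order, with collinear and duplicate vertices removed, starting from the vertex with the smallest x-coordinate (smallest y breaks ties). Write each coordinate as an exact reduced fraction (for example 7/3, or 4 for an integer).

Clipped polygon: [(15,17) (18,17) (18,19) (15,19)]

1. After x ≥ 15: [(15,2) (19,1) (20,15) (20,18) (19,19) (15,19)]
2. After x ≤ 18: [(15,2) (18,5/4) (18,19) (15,19)]
3. After y ≥ 17: [(15,17) (18,17) (18,19) (15,19)]
4. After y ≤ 20: [(15,17) (18,17) (18,19) (15,19)]
5. Canonical ring: [(15,17) (18,17) (18,19) (15,19)]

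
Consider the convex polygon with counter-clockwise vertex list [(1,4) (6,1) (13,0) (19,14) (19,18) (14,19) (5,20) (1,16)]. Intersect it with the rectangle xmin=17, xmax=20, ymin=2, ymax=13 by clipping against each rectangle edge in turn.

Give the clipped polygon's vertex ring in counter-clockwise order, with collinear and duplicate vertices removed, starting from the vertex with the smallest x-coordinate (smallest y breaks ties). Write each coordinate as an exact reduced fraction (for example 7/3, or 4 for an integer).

1. After x ≥ 17: [(17,28/3) (19,14) (19,18) (17,92/5)]
2. After x ≤ 20: [(17,28/3) (19,14) (19,18) (17,92/5)]
3. After y ≥ 2: [(17,28/3) (19,14) (19,18) (17,92/5)]
4. After y ≤ 13: [(17,13) (17,28/3) (130/7,13)]
5. Canonical ring: [(17,28/3) (130/7,13) (17,13)]

Clipped polygon: [(17,28/3) (130/7,13) (17,13)]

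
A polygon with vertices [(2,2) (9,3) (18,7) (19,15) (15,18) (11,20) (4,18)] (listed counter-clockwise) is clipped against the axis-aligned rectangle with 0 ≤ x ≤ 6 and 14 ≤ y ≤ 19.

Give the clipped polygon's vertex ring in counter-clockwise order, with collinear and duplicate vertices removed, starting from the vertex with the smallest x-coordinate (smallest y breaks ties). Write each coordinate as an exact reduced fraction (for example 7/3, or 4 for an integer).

1. After x ≥ 0: [(2,2) (9,3) (18,7) (19,15) (15,18) (11,20) (4,18)]
2. After x ≤ 6: [(2,2) (6,18/7) (6,130/7) (4,18)]
3. After y ≥ 14: [(7/2,14) (6,14) (6,130/7) (4,18)]
4. After y ≤ 19: [(7/2,14) (6,14) (6,130/7) (4,18)]
5. Canonical ring: [(7/2,14) (6,14) (6,130/7) (4,18)]

Clipped polygon: [(7/2,14) (6,14) (6,130/7) (4,18)]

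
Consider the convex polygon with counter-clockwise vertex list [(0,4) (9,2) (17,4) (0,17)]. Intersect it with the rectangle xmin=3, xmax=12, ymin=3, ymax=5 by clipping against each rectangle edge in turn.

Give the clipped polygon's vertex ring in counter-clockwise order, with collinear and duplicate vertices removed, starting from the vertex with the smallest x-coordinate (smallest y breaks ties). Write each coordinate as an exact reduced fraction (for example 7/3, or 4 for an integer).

1. After x ≥ 3: [(3,10/3) (9,2) (17,4) (3,250/17)]
2. After x ≤ 12: [(3,10/3) (9,2) (12,11/4) (12,133/17) (3,250/17)]
3. After y ≥ 3: [(3,10/3) (9/2,3) (12,3) (12,133/17) (3,250/17)]
4. After y ≤ 5: [(3,5) (3,10/3) (9/2,3) (12,3) (12,5)]
5. Canonical ring: [(3,10/3) (9/2,3) (12,3) (12,5) (3,5)]

Clipped polygon: [(3,10/3) (9/2,3) (12,3) (12,5) (3,5)]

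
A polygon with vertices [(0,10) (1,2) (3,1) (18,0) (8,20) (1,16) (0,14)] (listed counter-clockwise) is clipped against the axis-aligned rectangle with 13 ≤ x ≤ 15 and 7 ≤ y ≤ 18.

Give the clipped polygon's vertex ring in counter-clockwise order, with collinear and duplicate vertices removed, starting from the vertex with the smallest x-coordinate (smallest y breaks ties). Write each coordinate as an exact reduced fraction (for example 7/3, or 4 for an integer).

1. After x ≥ 13: [(13,1/3) (18,0) (13,10)]
2. After x ≤ 15: [(13,1/3) (15,1/5) (15,6) (13,10)]
3. After y ≥ 7: [(13,7) (29/2,7) (13,10)]
4. After y ≤ 18: [(13,7) (29/2,7) (13,10)]
5. Canonical ring: [(13,7) (29/2,7) (13,10)]

Clipped polygon: [(13,7) (29/2,7) (13,10)]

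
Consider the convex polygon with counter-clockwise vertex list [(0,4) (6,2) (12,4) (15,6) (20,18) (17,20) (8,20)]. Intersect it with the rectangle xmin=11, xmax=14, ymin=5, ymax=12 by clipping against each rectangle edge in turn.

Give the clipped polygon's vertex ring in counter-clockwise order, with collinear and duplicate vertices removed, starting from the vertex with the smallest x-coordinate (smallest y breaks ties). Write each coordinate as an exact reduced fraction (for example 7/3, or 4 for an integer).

1. After x ≥ 11: [(11,11/3) (12,4) (15,6) (20,18) (17,20) (11,20)]
2. After x ≤ 14: [(11,11/3) (12,4) (14,16/3) (14,20) (11,20)]
3. After y ≥ 5: [(11,5) (27/2,5) (14,16/3) (14,20) (11,20)]
4. After y ≤ 12: [(11,12) (11,5) (27/2,5) (14,16/3) (14,12)]
5. Canonical ring: [(11,5) (27/2,5) (14,16/3) (14,12) (11,12)]

Clipped polygon: [(11,5) (27/2,5) (14,16/3) (14,12) (11,12)]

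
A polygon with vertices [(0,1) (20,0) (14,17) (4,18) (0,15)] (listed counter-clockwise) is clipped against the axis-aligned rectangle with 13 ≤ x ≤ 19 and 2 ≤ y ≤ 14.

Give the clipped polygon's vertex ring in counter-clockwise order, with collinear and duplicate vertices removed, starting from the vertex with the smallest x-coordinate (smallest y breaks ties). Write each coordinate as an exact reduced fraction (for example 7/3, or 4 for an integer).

Clipped polygon: [(13,2) (19,2) (19,17/6) (256/17,14) (13,14)]

1. After x ≥ 13: [(13,7/20) (20,0) (14,17) (13,171/10)]
2. After x ≤ 19: [(13,7/20) (19,1/20) (19,17/6) (14,17) (13,171/10)]
3. After y ≥ 2: [(13,2) (19,2) (19,17/6) (14,17) (13,171/10)]
4. After y ≤ 14: [(13,14) (13,2) (19,2) (19,17/6) (256/17,14)]
5. Canonical ring: [(13,2) (19,2) (19,17/6) (256/17,14) (13,14)]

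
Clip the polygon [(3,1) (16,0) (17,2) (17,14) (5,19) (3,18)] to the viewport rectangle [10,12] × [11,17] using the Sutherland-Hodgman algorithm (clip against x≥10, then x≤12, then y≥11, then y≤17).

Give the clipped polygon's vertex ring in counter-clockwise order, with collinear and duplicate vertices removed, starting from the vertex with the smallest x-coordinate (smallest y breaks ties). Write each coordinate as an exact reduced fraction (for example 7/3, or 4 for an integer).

1. After x ≥ 10: [(10,6/13) (16,0) (17,2) (17,14) (10,203/12)]
2. After x ≤ 12: [(10,6/13) (12,4/13) (12,193/12) (10,203/12)]
3. After y ≥ 11: [(10,11) (12,11) (12,193/12) (10,203/12)]
4. After y ≤ 17: [(10,11) (12,11) (12,193/12) (10,203/12)]
5. Canonical ring: [(10,11) (12,11) (12,193/12) (10,203/12)]

Clipped polygon: [(10,11) (12,11) (12,193/12) (10,203/12)]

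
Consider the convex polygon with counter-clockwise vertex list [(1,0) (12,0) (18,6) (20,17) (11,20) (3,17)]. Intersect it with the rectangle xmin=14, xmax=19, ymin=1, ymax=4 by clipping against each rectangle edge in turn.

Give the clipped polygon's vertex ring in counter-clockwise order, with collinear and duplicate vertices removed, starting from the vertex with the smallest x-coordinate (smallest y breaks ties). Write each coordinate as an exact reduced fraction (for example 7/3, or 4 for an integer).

1. After x ≥ 14: [(14,2) (18,6) (20,17) (14,19)]
2. After x ≤ 19: [(14,2) (18,6) (19,23/2) (19,52/3) (14,19)]
3. After y ≥ 1: [(14,2) (18,6) (19,23/2) (19,52/3) (14,19)]
4. After y ≤ 4: [(14,4) (14,2) (16,4)]
5. Canonical ring: [(14,2) (16,4) (14,4)]

Clipped polygon: [(14,2) (16,4) (14,4)]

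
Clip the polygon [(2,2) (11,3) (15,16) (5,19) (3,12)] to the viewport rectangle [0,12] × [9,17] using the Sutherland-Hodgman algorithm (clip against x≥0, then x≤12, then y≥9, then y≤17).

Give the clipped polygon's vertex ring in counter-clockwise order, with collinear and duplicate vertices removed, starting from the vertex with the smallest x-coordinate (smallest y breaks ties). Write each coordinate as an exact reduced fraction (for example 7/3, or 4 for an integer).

1. After x ≥ 0: [(2,2) (11,3) (15,16) (5,19) (3,12)]
2. After x ≤ 12: [(2,2) (11,3) (12,25/4) (12,169/10) (5,19) (3,12)]
3. After y ≥ 9: [(27/10,9) (12,9) (12,169/10) (5,19) (3,12)]
4. After y ≤ 17: [(27/10,9) (12,9) (12,169/10) (35/3,17) (31/7,17) (3,12)]
5. Canonical ring: [(27/10,9) (12,9) (12,169/10) (35/3,17) (31/7,17) (3,12)]

Clipped polygon: [(27/10,9) (12,9) (12,169/10) (35/3,17) (31/7,17) (3,12)]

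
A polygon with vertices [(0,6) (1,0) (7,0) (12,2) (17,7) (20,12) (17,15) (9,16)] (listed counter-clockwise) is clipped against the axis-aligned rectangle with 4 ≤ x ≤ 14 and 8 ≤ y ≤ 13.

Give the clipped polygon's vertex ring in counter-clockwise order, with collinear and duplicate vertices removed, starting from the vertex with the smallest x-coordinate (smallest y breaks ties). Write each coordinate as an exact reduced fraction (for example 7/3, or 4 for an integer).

Clipped polygon: [(4,8) (14,8) (14,13) (63/10,13) (4,94/9)]

1. After x ≥ 4: [(4,94/9) (4,0) (7,0) (12,2) (17,7) (20,12) (17,15) (9,16)]
2. After x ≤ 14: [(4,94/9) (4,0) (7,0) (12,2) (14,4) (14,123/8) (9,16)]
3. After y ≥ 8: [(4,94/9) (4,8) (14,8) (14,123/8) (9,16)]
4. After y ≤ 13: [(63/10,13) (4,94/9) (4,8) (14,8) (14,13)]
5. Canonical ring: [(4,8) (14,8) (14,13) (63/10,13) (4,94/9)]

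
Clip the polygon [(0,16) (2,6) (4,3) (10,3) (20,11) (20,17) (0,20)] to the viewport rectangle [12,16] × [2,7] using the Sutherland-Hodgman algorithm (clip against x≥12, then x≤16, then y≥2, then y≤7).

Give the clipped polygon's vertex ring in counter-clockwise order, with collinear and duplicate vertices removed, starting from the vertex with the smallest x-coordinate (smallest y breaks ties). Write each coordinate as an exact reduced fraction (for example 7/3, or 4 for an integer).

1. After x ≥ 12: [(12,23/5) (20,11) (20,17) (12,91/5)]
2. After x ≤ 16: [(12,23/5) (16,39/5) (16,88/5) (12,91/5)]
3. After y ≥ 2: [(12,23/5) (16,39/5) (16,88/5) (12,91/5)]
4. After y ≤ 7: [(12,7) (12,23/5) (15,7)]
5. Canonical ring: [(12,23/5) (15,7) (12,7)]

Clipped polygon: [(12,23/5) (15,7) (12,7)]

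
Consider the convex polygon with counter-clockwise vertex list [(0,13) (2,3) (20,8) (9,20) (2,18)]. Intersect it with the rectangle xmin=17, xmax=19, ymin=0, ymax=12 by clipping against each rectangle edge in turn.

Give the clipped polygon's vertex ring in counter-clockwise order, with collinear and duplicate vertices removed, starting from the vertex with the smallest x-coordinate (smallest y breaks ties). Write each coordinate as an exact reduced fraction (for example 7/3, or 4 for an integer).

1. After x ≥ 17: [(17,43/6) (20,8) (17,124/11)]
2. After x ≤ 19: [(17,43/6) (19,139/18) (19,100/11) (17,124/11)]
3. After y ≥ 0: [(17,43/6) (19,139/18) (19,100/11) (17,124/11)]
4. After y ≤ 12: [(17,43/6) (19,139/18) (19,100/11) (17,124/11)]
5. Canonical ring: [(17,43/6) (19,139/18) (19,100/11) (17,124/11)]

Clipped polygon: [(17,43/6) (19,139/18) (19,100/11) (17,124/11)]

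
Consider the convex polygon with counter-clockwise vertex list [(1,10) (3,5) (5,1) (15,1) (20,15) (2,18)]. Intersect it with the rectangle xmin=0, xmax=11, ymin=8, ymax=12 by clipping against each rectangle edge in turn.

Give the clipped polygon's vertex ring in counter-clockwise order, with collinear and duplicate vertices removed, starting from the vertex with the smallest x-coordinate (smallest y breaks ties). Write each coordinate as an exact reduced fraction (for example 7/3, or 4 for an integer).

Clipped polygon: [(1,10) (9/5,8) (11,8) (11,12) (5/4,12)]

1. After x ≥ 0: [(1,10) (3,5) (5,1) (15,1) (20,15) (2,18)]
2. After x ≤ 11: [(1,10) (3,5) (5,1) (11,1) (11,33/2) (2,18)]
3. After y ≥ 8: [(1,10) (9/5,8) (11,8) (11,33/2) (2,18)]
4. After y ≤ 12: [(5/4,12) (1,10) (9/5,8) (11,8) (11,12)]
5. Canonical ring: [(1,10) (9/5,8) (11,8) (11,12) (5/4,12)]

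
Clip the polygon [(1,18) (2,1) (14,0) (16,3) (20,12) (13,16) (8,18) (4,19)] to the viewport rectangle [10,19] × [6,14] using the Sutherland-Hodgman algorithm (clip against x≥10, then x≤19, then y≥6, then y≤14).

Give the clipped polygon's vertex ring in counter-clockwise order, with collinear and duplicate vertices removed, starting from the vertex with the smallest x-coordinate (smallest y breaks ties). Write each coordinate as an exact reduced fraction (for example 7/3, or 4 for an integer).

Clipped polygon: [(10,6) (52/3,6) (19,39/4) (19,88/7) (33/2,14) (10,14)]

1. After x ≥ 10: [(10,1/3) (14,0) (16,3) (20,12) (13,16) (10,86/5)]
2. After x ≤ 19: [(10,1/3) (14,0) (16,3) (19,39/4) (19,88/7) (13,16) (10,86/5)]
3. After y ≥ 6: [(10,6) (52/3,6) (19,39/4) (19,88/7) (13,16) (10,86/5)]
4. After y ≤ 14: [(10,14) (10,6) (52/3,6) (19,39/4) (19,88/7) (33/2,14)]
5. Canonical ring: [(10,6) (52/3,6) (19,39/4) (19,88/7) (33/2,14) (10,14)]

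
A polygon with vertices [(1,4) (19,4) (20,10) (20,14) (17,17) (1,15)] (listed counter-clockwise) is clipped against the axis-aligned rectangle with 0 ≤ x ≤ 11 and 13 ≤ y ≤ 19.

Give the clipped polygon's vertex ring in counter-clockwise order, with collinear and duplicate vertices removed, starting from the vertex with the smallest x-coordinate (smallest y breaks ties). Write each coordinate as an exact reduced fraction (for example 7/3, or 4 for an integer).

Clipped polygon: [(1,13) (11,13) (11,65/4) (1,15)]

1. After x ≥ 0: [(1,4) (19,4) (20,10) (20,14) (17,17) (1,15)]
2. After x ≤ 11: [(1,4) (11,4) (11,65/4) (1,15)]
3. After y ≥ 13: [(1,13) (11,13) (11,65/4) (1,15)]
4. After y ≤ 19: [(1,13) (11,13) (11,65/4) (1,15)]
5. Canonical ring: [(1,13) (11,13) (11,65/4) (1,15)]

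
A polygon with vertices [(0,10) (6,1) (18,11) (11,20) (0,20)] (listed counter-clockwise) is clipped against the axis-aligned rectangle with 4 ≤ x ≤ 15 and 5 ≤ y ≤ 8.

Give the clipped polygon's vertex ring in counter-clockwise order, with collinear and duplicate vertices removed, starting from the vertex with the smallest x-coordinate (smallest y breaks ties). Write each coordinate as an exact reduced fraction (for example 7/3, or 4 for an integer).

Clipped polygon: [(4,5) (54/5,5) (72/5,8) (4,8)]

1. After x ≥ 4: [(4,4) (6,1) (18,11) (11,20) (4,20)]
2. After x ≤ 15: [(4,4) (6,1) (15,17/2) (15,104/7) (11,20) (4,20)]
3. After y ≥ 5: [(4,5) (54/5,5) (15,17/2) (15,104/7) (11,20) (4,20)]
4. After y ≤ 8: [(4,8) (4,5) (54/5,5) (72/5,8)]
5. Canonical ring: [(4,5) (54/5,5) (72/5,8) (4,8)]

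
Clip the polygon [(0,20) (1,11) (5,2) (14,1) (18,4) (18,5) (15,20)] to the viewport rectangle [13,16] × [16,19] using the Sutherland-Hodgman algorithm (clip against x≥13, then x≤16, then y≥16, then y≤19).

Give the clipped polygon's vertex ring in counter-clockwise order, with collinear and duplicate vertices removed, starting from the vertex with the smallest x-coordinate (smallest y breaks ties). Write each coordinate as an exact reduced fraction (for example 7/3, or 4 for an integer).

1. After x ≥ 13: [(13,20) (13,10/9) (14,1) (18,4) (18,5) (15,20)]
2. After x ≤ 16: [(13,20) (13,10/9) (14,1) (16,5/2) (16,15) (15,20)]
3. After y ≥ 16: [(13,20) (13,16) (79/5,16) (15,20)]
4. After y ≤ 19: [(13,19) (13,16) (79/5,16) (76/5,19)]
5. Canonical ring: [(13,16) (79/5,16) (76/5,19) (13,19)]

Clipped polygon: [(13,16) (79/5,16) (76/5,19) (13,19)]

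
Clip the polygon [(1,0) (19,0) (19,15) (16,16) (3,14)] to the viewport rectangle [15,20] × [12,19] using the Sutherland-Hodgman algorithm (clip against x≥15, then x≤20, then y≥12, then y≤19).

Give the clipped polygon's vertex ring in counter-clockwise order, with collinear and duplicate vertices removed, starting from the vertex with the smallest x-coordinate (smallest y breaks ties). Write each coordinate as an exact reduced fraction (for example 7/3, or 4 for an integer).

Clipped polygon: [(15,12) (19,12) (19,15) (16,16) (15,206/13)]

1. After x ≥ 15: [(15,0) (19,0) (19,15) (16,16) (15,206/13)]
2. After x ≤ 20: [(15,0) (19,0) (19,15) (16,16) (15,206/13)]
3. After y ≥ 12: [(15,12) (19,12) (19,15) (16,16) (15,206/13)]
4. After y ≤ 19: [(15,12) (19,12) (19,15) (16,16) (15,206/13)]
5. Canonical ring: [(15,12) (19,12) (19,15) (16,16) (15,206/13)]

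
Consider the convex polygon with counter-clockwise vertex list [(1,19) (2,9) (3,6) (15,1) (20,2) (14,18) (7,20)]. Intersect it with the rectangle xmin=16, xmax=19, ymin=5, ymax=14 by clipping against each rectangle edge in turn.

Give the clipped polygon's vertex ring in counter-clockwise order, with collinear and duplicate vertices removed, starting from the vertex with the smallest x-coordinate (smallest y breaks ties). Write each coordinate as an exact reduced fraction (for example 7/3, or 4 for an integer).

Clipped polygon: [(16,5) (151/8,5) (16,38/3)]

1. After x ≥ 16: [(16,6/5) (20,2) (16,38/3)]
2. After x ≤ 19: [(16,6/5) (19,9/5) (19,14/3) (16,38/3)]
3. After y ≥ 5: [(16,5) (151/8,5) (16,38/3)]
4. After y ≤ 14: [(16,5) (151/8,5) (16,38/3)]
5. Canonical ring: [(16,5) (151/8,5) (16,38/3)]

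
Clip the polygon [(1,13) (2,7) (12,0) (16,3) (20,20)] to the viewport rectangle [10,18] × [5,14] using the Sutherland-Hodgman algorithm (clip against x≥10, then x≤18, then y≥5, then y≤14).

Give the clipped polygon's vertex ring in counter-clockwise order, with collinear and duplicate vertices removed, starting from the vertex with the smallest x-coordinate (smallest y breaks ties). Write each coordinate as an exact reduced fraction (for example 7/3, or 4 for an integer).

Clipped polygon: [(10,5) (280/17,5) (18,23/2) (18,14) (10,14)]

1. After x ≥ 10: [(10,310/19) (10,7/5) (12,0) (16,3) (20,20)]
2. After x ≤ 18: [(18,366/19) (10,310/19) (10,7/5) (12,0) (16,3) (18,23/2)]
3. After y ≥ 5: [(18,366/19) (10,310/19) (10,5) (280/17,5) (18,23/2)]
4. After y ≤ 14: [(18,14) (10,14) (10,5) (280/17,5) (18,23/2)]
5. Canonical ring: [(10,5) (280/17,5) (18,23/2) (18,14) (10,14)]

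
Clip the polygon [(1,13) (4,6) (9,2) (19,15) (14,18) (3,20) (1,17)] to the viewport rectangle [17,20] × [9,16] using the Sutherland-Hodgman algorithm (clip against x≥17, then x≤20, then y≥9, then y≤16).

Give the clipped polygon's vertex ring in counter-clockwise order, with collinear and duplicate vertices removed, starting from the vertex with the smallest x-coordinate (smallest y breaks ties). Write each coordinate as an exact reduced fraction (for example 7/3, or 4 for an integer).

1. After x ≥ 17: [(17,62/5) (19,15) (17,81/5)]
2. After x ≤ 20: [(17,62/5) (19,15) (17,81/5)]
3. After y ≥ 9: [(17,62/5) (19,15) (17,81/5)]
4. After y ≤ 16: [(17,16) (17,62/5) (19,15) (52/3,16)]
5. Canonical ring: [(17,62/5) (19,15) (52/3,16) (17,16)]

Clipped polygon: [(17,62/5) (19,15) (52/3,16) (17,16)]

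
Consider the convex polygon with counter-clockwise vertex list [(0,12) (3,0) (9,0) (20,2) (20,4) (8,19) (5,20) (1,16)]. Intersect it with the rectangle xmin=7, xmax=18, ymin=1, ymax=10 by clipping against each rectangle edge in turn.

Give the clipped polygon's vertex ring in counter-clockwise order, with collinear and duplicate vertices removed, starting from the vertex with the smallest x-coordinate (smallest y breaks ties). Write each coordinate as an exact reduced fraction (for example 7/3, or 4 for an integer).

Clipped polygon: [(7,1) (29/2,1) (18,18/11) (18,13/2) (76/5,10) (7,10)]

1. After x ≥ 7: [(7,0) (9,0) (20,2) (20,4) (8,19) (7,58/3)]
2. After x ≤ 18: [(7,0) (9,0) (18,18/11) (18,13/2) (8,19) (7,58/3)]
3. After y ≥ 1: [(7,1) (29/2,1) (18,18/11) (18,13/2) (8,19) (7,58/3)]
4. After y ≤ 10: [(7,10) (7,1) (29/2,1) (18,18/11) (18,13/2) (76/5,10)]
5. Canonical ring: [(7,1) (29/2,1) (18,18/11) (18,13/2) (76/5,10) (7,10)]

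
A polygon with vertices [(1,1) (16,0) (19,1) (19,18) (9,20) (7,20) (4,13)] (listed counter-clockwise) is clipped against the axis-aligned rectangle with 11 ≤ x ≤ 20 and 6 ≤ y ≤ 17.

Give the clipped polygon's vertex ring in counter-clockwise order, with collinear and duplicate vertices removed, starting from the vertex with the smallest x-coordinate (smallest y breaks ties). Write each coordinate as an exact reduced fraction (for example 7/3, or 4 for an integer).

1. After x ≥ 11: [(11,1/3) (16,0) (19,1) (19,18) (11,98/5)]
2. After x ≤ 20: [(11,1/3) (16,0) (19,1) (19,18) (11,98/5)]
3. After y ≥ 6: [(11,6) (19,6) (19,18) (11,98/5)]
4. After y ≤ 17: [(11,17) (11,6) (19,6) (19,17)]
5. Canonical ring: [(11,6) (19,6) (19,17) (11,17)]

Clipped polygon: [(11,6) (19,6) (19,17) (11,17)]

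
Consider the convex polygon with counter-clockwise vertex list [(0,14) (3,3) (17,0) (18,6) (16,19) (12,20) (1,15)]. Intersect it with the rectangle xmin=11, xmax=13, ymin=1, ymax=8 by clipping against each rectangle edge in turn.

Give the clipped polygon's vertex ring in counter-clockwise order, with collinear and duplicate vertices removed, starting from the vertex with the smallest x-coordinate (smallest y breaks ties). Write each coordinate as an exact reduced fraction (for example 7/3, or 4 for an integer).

1. After x ≥ 11: [(11,9/7) (17,0) (18,6) (16,19) (12,20) (11,215/11)]
2. After x ≤ 13: [(11,9/7) (13,6/7) (13,79/4) (12,20) (11,215/11)]
3. After y ≥ 1: [(11,9/7) (37/3,1) (13,1) (13,79/4) (12,20) (11,215/11)]
4. After y ≤ 8: [(11,8) (11,9/7) (37/3,1) (13,1) (13,8)]
5. Canonical ring: [(11,9/7) (37/3,1) (13,1) (13,8) (11,8)]

Clipped polygon: [(11,9/7) (37/3,1) (13,1) (13,8) (11,8)]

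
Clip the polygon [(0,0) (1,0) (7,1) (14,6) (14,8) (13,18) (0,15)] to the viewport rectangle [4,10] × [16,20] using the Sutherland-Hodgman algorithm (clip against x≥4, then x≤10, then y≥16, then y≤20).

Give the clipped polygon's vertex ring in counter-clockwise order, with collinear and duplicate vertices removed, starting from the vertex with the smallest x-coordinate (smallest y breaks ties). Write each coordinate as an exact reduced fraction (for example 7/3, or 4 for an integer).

1. After x ≥ 4: [(4,1/2) (7,1) (14,6) (14,8) (13,18) (4,207/13)]
2. After x ≤ 10: [(4,1/2) (7,1) (10,22/7) (10,225/13) (4,207/13)]
3. After y ≥ 16: [(10,16) (10,225/13) (13/3,16)]
4. After y ≤ 20: [(10,16) (10,225/13) (13/3,16)]
5. Canonical ring: [(13/3,16) (10,16) (10,225/13)]

Clipped polygon: [(13/3,16) (10,16) (10,225/13)]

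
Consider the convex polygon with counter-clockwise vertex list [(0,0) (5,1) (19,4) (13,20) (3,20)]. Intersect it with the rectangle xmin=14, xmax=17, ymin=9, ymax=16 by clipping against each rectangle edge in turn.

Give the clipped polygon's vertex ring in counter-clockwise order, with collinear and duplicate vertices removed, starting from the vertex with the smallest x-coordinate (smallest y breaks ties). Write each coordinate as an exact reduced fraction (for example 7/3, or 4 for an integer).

1. After x ≥ 14: [(14,41/14) (19,4) (14,52/3)]
2. After x ≤ 17: [(14,41/14) (17,25/7) (17,28/3) (14,52/3)]
3. After y ≥ 9: [(14,9) (17,9) (17,28/3) (14,52/3)]
4. After y ≤ 16: [(14,16) (14,9) (17,9) (17,28/3) (29/2,16)]
5. Canonical ring: [(14,9) (17,9) (17,28/3) (29/2,16) (14,16)]

Clipped polygon: [(14,9) (17,9) (17,28/3) (29/2,16) (14,16)]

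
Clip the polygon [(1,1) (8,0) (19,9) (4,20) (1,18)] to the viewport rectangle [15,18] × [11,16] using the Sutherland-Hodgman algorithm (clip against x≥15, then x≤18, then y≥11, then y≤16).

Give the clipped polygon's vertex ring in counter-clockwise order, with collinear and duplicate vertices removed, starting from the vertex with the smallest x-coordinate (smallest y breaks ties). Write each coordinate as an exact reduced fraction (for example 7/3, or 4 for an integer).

1. After x ≥ 15: [(15,63/11) (19,9) (15,179/15)]
2. After x ≤ 18: [(15,63/11) (18,90/11) (18,146/15) (15,179/15)]
3. After y ≥ 11: [(15,11) (179/11,11) (15,179/15)]
4. After y ≤ 16: [(15,11) (179/11,11) (15,179/15)]
5. Canonical ring: [(15,11) (179/11,11) (15,179/15)]

Clipped polygon: [(15,11) (179/11,11) (15,179/15)]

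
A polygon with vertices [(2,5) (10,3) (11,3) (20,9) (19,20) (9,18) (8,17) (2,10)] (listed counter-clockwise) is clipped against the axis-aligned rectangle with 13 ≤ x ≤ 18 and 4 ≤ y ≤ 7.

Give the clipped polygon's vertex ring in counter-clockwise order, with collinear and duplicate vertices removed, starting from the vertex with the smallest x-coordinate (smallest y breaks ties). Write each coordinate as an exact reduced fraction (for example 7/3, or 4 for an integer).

1. After x ≥ 13: [(13,13/3) (20,9) (19,20) (13,94/5)]
2. After x ≤ 18: [(13,13/3) (18,23/3) (18,99/5) (13,94/5)]
3. After y ≥ 4: [(13,13/3) (18,23/3) (18,99/5) (13,94/5)]
4. After y ≤ 7: [(13,7) (13,13/3) (17,7)]
5. Canonical ring: [(13,13/3) (17,7) (13,7)]

Clipped polygon: [(13,13/3) (17,7) (13,7)]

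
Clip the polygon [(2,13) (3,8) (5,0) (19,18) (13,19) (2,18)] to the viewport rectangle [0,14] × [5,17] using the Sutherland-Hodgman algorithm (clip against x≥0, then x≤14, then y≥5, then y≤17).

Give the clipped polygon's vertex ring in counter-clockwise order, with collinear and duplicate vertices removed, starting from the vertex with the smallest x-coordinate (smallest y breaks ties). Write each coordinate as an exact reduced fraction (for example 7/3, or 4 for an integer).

Clipped polygon: [(2,13) (3,8) (15/4,5) (80/9,5) (14,81/7) (14,17) (2,17)]

1. After x ≥ 0: [(2,13) (3,8) (5,0) (19,18) (13,19) (2,18)]
2. After x ≤ 14: [(2,13) (3,8) (5,0) (14,81/7) (14,113/6) (13,19) (2,18)]
3. After y ≥ 5: [(2,13) (3,8) (15/4,5) (80/9,5) (14,81/7) (14,113/6) (13,19) (2,18)]
4. After y ≤ 17: [(2,17) (2,13) (3,8) (15/4,5) (80/9,5) (14,81/7) (14,17)]
5. Canonical ring: [(2,13) (3,8) (15/4,5) (80/9,5) (14,81/7) (14,17) (2,17)]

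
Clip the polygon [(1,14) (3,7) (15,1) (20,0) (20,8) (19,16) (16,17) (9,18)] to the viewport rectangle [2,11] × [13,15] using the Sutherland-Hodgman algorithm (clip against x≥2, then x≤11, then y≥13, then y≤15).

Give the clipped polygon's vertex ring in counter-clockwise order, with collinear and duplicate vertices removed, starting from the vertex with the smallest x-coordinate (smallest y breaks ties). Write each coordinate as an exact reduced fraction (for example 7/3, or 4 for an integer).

1. After x ≥ 2: [(2,29/2) (2,21/2) (3,7) (15,1) (20,0) (20,8) (19,16) (16,17) (9,18)]
2. After x ≤ 11: [(2,29/2) (2,21/2) (3,7) (11,3) (11,124/7) (9,18)]
3. After y ≥ 13: [(2,29/2) (2,13) (11,13) (11,124/7) (9,18)]
4. After y ≤ 15: [(3,15) (2,29/2) (2,13) (11,13) (11,15)]
5. Canonical ring: [(2,13) (11,13) (11,15) (3,15) (2,29/2)]

Clipped polygon: [(2,13) (11,13) (11,15) (3,15) (2,29/2)]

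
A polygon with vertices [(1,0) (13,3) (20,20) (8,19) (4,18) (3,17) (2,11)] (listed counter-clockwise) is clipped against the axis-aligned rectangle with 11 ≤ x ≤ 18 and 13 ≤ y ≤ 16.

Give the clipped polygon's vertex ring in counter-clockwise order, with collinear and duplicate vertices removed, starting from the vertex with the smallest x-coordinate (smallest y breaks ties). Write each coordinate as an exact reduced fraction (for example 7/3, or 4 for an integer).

Clipped polygon: [(11,13) (291/17,13) (18,106/7) (18,16) (11,16)]

1. After x ≥ 11: [(11,5/2) (13,3) (20,20) (11,77/4)]
2. After x ≤ 18: [(11,5/2) (13,3) (18,106/7) (18,119/6) (11,77/4)]
3. After y ≥ 13: [(11,13) (291/17,13) (18,106/7) (18,119/6) (11,77/4)]
4. After y ≤ 16: [(11,16) (11,13) (291/17,13) (18,106/7) (18,16)]
5. Canonical ring: [(11,13) (291/17,13) (18,106/7) (18,16) (11,16)]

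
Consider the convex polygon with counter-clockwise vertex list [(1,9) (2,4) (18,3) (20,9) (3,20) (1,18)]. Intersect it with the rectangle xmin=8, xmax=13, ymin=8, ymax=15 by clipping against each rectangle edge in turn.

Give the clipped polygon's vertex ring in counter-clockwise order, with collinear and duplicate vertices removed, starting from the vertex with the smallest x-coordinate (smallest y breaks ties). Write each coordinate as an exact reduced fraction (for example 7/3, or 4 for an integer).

1. After x ≥ 8: [(8,29/8) (18,3) (20,9) (8,285/17)]
2. After x ≤ 13: [(8,29/8) (13,53/16) (13,230/17) (8,285/17)]
3. After y ≥ 8: [(8,8) (13,8) (13,230/17) (8,285/17)]
4. After y ≤ 15: [(8,15) (8,8) (13,8) (13,230/17) (118/11,15)]
5. Canonical ring: [(8,8) (13,8) (13,230/17) (118/11,15) (8,15)]

Clipped polygon: [(8,8) (13,8) (13,230/17) (118/11,15) (8,15)]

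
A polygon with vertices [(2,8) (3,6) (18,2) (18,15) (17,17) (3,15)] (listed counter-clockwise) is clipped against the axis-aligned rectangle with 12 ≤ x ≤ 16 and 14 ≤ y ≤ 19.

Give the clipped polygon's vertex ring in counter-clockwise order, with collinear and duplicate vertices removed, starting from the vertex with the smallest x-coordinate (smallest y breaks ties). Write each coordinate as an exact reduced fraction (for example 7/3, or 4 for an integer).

1. After x ≥ 12: [(12,18/5) (18,2) (18,15) (17,17) (12,114/7)]
2. After x ≤ 16: [(12,18/5) (16,38/15) (16,118/7) (12,114/7)]
3. After y ≥ 14: [(12,14) (16,14) (16,118/7) (12,114/7)]
4. After y ≤ 19: [(12,14) (16,14) (16,118/7) (12,114/7)]
5. Canonical ring: [(12,14) (16,14) (16,118/7) (12,114/7)]

Clipped polygon: [(12,14) (16,14) (16,118/7) (12,114/7)]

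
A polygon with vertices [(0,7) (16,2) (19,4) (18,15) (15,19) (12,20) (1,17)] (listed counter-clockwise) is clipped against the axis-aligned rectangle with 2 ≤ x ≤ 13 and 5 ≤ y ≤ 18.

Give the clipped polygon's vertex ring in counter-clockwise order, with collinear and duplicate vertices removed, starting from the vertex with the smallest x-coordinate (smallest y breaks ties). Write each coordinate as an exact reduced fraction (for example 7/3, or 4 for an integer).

Clipped polygon: [(2,51/8) (32/5,5) (13,5) (13,18) (14/3,18) (2,190/11)]

1. After x ≥ 2: [(2,51/8) (16,2) (19,4) (18,15) (15,19) (12,20) (2,190/11)]
2. After x ≤ 13: [(2,51/8) (13,47/16) (13,59/3) (12,20) (2,190/11)]
3. After y ≥ 5: [(2,51/8) (32/5,5) (13,5) (13,59/3) (12,20) (2,190/11)]
4. After y ≤ 18: [(2,51/8) (32/5,5) (13,5) (13,18) (14/3,18) (2,190/11)]
5. Canonical ring: [(2,51/8) (32/5,5) (13,5) (13,18) (14/3,18) (2,190/11)]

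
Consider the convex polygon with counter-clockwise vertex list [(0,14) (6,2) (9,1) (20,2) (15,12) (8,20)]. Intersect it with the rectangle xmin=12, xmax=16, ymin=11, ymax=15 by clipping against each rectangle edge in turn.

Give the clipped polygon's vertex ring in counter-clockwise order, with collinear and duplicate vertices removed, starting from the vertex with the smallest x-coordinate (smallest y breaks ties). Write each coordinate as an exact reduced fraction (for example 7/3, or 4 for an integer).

1. After x ≥ 12: [(12,14/11) (20,2) (15,12) (12,108/7)]
2. After x ≤ 16: [(12,14/11) (16,18/11) (16,10) (15,12) (12,108/7)]
3. After y ≥ 11: [(12,11) (31/2,11) (15,12) (12,108/7)]
4. After y ≤ 15: [(12,15) (12,11) (31/2,11) (15,12) (99/8,15)]
5. Canonical ring: [(12,11) (31/2,11) (15,12) (99/8,15) (12,15)]

Clipped polygon: [(12,11) (31/2,11) (15,12) (99/8,15) (12,15)]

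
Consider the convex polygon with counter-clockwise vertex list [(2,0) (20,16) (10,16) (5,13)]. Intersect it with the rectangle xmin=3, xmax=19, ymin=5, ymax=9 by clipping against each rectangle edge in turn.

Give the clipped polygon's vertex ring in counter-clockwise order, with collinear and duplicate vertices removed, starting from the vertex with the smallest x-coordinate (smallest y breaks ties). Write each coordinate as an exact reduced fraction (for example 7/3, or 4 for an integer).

Clipped polygon: [(41/13,5) (61/8,5) (97/8,9) (53/13,9)]

1. After x ≥ 3: [(3,13/3) (3,8/9) (20,16) (10,16) (5,13)]
2. After x ≤ 19: [(3,13/3) (3,8/9) (19,136/9) (19,16) (10,16) (5,13)]
3. After y ≥ 5: [(41/13,5) (61/8,5) (19,136/9) (19,16) (10,16) (5,13)]
4. After y ≤ 9: [(53/13,9) (41/13,5) (61/8,5) (97/8,9)]
5. Canonical ring: [(41/13,5) (61/8,5) (97/8,9) (53/13,9)]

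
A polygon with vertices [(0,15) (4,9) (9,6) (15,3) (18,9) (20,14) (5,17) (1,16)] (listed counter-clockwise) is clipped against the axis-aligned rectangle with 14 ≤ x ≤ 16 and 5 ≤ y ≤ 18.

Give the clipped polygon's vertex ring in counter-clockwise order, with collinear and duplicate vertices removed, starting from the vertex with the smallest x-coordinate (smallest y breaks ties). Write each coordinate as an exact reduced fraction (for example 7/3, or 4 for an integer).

1. After x ≥ 14: [(14,7/2) (15,3) (18,9) (20,14) (14,76/5)]
2. After x ≤ 16: [(14,7/2) (15,3) (16,5) (16,74/5) (14,76/5)]
3. After y ≥ 5: [(14,5) (16,5) (16,5) (16,74/5) (14,76/5)]
4. After y ≤ 18: [(14,5) (16,5) (16,5) (16,74/5) (14,76/5)]
5. Canonical ring: [(14,5) (16,5) (16,74/5) (14,76/5)]

Clipped polygon: [(14,5) (16,5) (16,74/5) (14,76/5)]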